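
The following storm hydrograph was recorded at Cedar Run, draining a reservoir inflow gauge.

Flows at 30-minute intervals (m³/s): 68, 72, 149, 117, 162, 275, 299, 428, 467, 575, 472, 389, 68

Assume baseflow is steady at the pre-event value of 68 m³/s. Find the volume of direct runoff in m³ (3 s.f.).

V ≈ 4.78 × 10^6 m³

Direct-runoff ordinates (Q − Q_b): 0.0, 4.0, 81.0, 49.0, 94.0, 207.0, 231.0, 360.0, 399.0, 507.0, 404.0, 321.0, 0.0 m³/s.
ΣQ_DR = 2657 m³/s.
With Δt = 0.5 h = 1800 s, V = ΣQ_DR · Δt = 2657 × 1800 = 4.78 × 10^6 m³.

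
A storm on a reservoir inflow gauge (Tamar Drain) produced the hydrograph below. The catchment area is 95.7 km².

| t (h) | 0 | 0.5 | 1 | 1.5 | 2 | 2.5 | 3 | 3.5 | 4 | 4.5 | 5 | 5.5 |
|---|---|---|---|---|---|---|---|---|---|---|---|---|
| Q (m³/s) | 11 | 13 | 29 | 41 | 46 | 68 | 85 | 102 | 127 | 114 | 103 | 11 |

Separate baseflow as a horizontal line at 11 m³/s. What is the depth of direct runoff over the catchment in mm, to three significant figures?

d ≈ 11.6 mm

Direct runoff: 0.0, 2.0, 18.0, 30.0, 35.0, 57.0, 74.0, 91.0, 116.0, 103.0, 92.0, 0.0 m³/s; ΣQ_DR = 618.0 m³/s.
V = ΣQ_DR · Δt = 618.0 × 1800 s = 1.112 × 10^6 m³.
Over A = 95.7 km², depth = V / A = 11.6 mm.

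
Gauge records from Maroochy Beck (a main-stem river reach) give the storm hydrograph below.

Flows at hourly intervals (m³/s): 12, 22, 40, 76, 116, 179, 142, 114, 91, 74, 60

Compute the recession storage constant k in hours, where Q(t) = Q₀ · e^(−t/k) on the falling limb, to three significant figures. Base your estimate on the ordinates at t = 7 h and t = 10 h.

k ≈ 4.67 h

On the falling limb, Q drops from 114 to 60 m³/s between t = 7 h and t = 10 h (Δt = 3 h).
k = −Δt / ln(Q₂/Q₁) = −3 / ln(60/114) = 4.67 h.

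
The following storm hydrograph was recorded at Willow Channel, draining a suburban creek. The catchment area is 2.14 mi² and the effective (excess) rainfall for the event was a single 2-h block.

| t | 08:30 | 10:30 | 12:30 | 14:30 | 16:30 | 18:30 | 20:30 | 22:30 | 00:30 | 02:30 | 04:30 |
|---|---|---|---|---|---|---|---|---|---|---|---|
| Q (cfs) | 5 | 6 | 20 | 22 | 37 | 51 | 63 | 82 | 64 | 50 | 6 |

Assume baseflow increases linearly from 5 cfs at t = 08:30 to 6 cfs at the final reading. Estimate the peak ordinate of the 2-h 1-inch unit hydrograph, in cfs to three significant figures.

Direct runoff: 0.00, 0.90, 14.80, 16.70, 31.60, 45.50, 57.40, 76.30, 58.20, 44.10, 0.00 cfs; ΣQ_DR = 345.5 cfs, peak = 76.30 cfs.
Runoff depth d = ΣQ_DR·Δt / A = 345.5 × 7200 / (2.14 mi²) = 0.5004 in.
The 1-inch UH is the DRH scaled by (1 in)/d, so U_p = 76.30 × 1/0.5004 = 152 cfs.

U_p ≈ 152 cfs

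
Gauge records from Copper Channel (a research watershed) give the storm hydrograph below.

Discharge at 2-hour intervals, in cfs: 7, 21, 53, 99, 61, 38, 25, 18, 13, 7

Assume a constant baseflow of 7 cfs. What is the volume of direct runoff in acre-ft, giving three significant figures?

V ≈ 45.0 acre-ft

Direct-runoff ordinates (Q − Q_b): 0.0, 14.0, 46.0, 92.0, 54.0, 31.0, 18.0, 11.0, 6.0, 0.0 cfs.
ΣQ_DR = 272.0 cfs.
With Δt = 2 h = 7200 s, V = ΣQ_DR · Δt = 272.0 × 7200 = 1.96 × 10^6 ft³ = 45.0 acre-ft.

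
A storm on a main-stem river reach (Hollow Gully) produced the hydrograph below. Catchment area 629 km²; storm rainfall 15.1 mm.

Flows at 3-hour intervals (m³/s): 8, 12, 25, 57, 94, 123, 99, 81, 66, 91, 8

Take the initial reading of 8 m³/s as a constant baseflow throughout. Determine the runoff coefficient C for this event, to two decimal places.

ΣQ_DR = 576.0 m³/s; V = ΣQ_DR·Δt = 6.221 × 10^6 m³.
Runoff depth d = V / A = 9.890 mm.
C = d / P = 9.890 / 15.1 = 0.65.

C ≈ 0.65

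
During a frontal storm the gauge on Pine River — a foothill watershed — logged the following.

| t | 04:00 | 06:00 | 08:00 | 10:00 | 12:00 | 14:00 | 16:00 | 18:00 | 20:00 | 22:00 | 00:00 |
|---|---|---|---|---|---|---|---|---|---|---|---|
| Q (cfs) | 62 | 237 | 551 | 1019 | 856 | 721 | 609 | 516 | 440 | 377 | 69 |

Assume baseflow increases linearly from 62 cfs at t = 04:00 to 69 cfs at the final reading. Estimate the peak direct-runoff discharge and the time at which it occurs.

Q_p = 954.90 cfs at t = 10:00

Subtracting baseflow gives direct-runoff ordinates: 0.00, 174.30, 487.60, 954.90, 791.20, 655.50, 542.80, 449.10, 372.40, 308.70, 0.00 cfs.
The maximum is 954.90 cfs, occurring at the reading for t = 10:00.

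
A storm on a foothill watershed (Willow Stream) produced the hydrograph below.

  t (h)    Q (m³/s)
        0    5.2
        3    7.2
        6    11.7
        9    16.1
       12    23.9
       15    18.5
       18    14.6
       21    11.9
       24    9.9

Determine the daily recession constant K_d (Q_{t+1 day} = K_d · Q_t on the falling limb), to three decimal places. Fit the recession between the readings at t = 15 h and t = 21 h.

K_d ≈ 0.171

Between t = 15 h and t = 21 h the flow falls from 18.5 to 11.9 m³/s over 2×3 h = 6 h.
Per-interval ratio K = (11.9/18.5)^(1/2) = 0.8020; K_d = K^(24/3) = 0.171.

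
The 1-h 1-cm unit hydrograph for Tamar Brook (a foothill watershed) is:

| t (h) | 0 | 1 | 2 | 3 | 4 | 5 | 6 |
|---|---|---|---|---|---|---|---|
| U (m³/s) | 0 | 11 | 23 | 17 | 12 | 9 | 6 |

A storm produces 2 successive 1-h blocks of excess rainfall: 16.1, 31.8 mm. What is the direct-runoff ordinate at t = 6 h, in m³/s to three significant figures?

By discrete convolution, Q_j = Σ (P_i / 10 mm) · U_{j−i}.
At t = 6 h (j=6): Q = (16.1/10)·6 + (31.8/10)·9 = 38.3 m³/s.

Q ≈ 38.3 m³/s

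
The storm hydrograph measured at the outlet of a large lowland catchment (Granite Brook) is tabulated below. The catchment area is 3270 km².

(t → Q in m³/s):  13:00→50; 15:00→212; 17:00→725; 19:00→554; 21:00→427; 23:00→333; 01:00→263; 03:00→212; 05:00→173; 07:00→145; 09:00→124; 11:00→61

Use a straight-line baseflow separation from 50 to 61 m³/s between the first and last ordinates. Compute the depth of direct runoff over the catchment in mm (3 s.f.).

d ≈ 5.75 mm

Direct runoff: 0.00, 161.00, 673.00, 501.00, 373.00, 278.00, 207.00, 155.00, 115.00, 86.00, 64.00, 0.00 m³/s; ΣQ_DR = 2613 m³/s.
V = ΣQ_DR · Δt = 2613 × 7200 s = 1.881 × 10^7 m³.
Over A = 3270 km², depth = V / A = 5.75 mm.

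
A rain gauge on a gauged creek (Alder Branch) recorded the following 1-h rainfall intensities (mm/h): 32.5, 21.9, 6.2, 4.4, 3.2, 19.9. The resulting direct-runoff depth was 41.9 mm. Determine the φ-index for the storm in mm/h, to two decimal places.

φ ≈ 10.80 mm/h

Only the 3 blocks with intensity above φ contribute runoff: 32.5, 21.9, 19.9 mm/h.
Σ(I−φ)·Δt = d  ⇒  (32.5+21.9+19.9 − 3φ)·1 = 41.9
φ = (74.30 − 41.9/1) / 3 = 10.80 mm/h.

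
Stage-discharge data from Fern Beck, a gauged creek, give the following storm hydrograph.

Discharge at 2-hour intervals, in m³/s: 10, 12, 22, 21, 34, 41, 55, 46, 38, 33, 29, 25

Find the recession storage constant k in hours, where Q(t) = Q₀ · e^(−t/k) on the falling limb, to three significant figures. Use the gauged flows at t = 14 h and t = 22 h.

k ≈ 13.1 h

On the falling limb, Q drops from 46 to 25 m³/s between t = 14 h and t = 22 h (Δt = 8 h).
k = −Δt / ln(Q₂/Q₁) = −8 / ln(25/46) = 13.1 h.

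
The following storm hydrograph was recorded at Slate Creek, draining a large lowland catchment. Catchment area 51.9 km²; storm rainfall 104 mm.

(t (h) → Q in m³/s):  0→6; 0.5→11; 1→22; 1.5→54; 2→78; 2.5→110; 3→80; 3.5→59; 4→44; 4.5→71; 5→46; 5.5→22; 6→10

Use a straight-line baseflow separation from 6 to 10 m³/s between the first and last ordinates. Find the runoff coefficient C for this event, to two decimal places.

ΣQ_DR = 509.0 m³/s; V = ΣQ_DR·Δt = 9.162 × 10^5 m³.
Runoff depth d = V / A = 17.65 mm.
C = d / P = 17.65 / 104 = 0.17.

C ≈ 0.17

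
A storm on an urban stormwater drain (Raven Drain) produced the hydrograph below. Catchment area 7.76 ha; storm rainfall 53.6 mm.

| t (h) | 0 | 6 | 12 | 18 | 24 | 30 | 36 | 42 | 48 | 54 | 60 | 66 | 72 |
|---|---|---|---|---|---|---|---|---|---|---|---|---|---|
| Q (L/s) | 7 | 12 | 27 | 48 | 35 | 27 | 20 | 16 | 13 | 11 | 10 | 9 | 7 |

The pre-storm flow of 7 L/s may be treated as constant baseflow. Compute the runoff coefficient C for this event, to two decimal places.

ΣQ_DR = 151.0 L/s; V = ΣQ_DR·Δt = 3.262 × 10^6 L.
Runoff depth d = V / A = 42.03 mm.
C = d / P = 42.03 / 53.6 = 0.78.

C ≈ 0.78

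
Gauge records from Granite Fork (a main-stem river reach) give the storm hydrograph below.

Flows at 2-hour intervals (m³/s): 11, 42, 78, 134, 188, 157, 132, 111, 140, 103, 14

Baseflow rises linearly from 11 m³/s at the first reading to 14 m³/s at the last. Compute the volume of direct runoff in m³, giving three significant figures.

Direct-runoff ordinates (Q − Q_b): 0.00, 30.70, 66.40, 122.10, 175.80, 144.50, 119.20, 97.90, 126.60, 89.30, 0.00 m³/s.
ΣQ_DR = 972.5 m³/s.
With Δt = 2 h = 7200 s, V = ΣQ_DR · Δt = 972.5 × 7200 = 7.00 × 10^6 m³.

V ≈ 7.00 × 10^6 m³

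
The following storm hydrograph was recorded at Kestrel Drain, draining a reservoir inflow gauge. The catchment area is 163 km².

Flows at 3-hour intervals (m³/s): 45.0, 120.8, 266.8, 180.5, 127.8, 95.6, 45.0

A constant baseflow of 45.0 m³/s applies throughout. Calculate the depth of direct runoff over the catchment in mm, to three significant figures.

d ≈ 37.5 mm

Direct runoff: 0.0, 75.8, 221.8, 135.5, 82.8, 50.6, 0.0 m³/s; ΣQ_DR = 566.5 m³/s.
V = ΣQ_DR · Δt = 566.5 × 10800 s = 6.118 × 10^6 m³.
Over A = 163 km², depth = V / A = 37.5 mm.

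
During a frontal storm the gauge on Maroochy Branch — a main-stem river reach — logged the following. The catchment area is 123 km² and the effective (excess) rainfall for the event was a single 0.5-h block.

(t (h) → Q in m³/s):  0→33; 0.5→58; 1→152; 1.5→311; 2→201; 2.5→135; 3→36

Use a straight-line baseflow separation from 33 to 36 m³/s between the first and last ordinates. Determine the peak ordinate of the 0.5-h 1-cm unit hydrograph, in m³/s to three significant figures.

U_p ≈ 276 m³/s

Direct runoff: 0.00, 24.50, 118.00, 276.50, 166.00, 99.50, 0.00 m³/s; ΣQ_DR = 684.5 m³/s, peak = 276.50 m³/s.
Runoff depth d = ΣQ_DR·Δt / A = 684.5 × 1800 / (123 km²) = 10.02 mm.
The 1-cm UH is the DRH scaled by (10 mm)/d, so U_p = 276.50 × 10/10.02 = 276 m³/s.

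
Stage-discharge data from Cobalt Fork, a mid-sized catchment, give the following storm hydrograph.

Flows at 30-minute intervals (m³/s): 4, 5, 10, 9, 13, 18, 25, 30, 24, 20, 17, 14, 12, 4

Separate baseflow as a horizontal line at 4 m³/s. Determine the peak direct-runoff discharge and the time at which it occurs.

Q_p = 26.0 m³/s at t = 3.5 h

Subtracting baseflow gives direct-runoff ordinates: 0.0, 1.0, 6.0, 5.0, 9.0, 14.0, 21.0, 26.0, 20.0, 16.0, 13.0, 10.0, 8.0, 0.0 m³/s.
The maximum is 26.0 m³/s, occurring at the reading for t = 3.5 h.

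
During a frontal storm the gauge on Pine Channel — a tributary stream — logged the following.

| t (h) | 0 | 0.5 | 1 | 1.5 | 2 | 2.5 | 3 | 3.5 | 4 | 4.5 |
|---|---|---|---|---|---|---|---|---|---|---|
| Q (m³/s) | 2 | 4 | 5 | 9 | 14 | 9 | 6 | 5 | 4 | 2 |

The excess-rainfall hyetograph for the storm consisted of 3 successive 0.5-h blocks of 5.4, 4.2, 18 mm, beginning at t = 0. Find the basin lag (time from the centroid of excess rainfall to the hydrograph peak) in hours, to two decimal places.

t_L ≈ 1.02 h

Centroid of excess rainfall: t_c = Σ P_i·t̄_i / ΣP_i = 0.9783 h (block centres at 0.25, 0.75, 1.25 h).
Hydrograph peak occurs at t = 2 h, so basin lag t_L = 2 − 0.9783 = 1.02 h.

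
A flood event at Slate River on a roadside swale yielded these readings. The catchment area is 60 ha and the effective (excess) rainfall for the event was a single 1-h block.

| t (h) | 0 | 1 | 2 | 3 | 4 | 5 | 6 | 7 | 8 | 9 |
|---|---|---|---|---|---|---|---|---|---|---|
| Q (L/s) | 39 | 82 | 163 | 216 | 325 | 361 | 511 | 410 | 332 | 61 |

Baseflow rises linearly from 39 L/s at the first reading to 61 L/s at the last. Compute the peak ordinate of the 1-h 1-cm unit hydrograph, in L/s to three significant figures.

U_p ≈ 381 L/s

Direct runoff: 0.00, 40.56, 119.11, 169.67, 276.22, 309.78, 457.33, 353.89, 273.44, 0.00 L/s; ΣQ_DR = 2000 L/s, peak = 457.33 L/s.
Runoff depth d = ΣQ_DR·Δt / A = 2000 × 3600 / (60 ha) = 12.00 mm.
The 1-cm UH is the DRH scaled by (10 mm)/d, so U_p = 457.33 × 10/12.00 = 381 L/s.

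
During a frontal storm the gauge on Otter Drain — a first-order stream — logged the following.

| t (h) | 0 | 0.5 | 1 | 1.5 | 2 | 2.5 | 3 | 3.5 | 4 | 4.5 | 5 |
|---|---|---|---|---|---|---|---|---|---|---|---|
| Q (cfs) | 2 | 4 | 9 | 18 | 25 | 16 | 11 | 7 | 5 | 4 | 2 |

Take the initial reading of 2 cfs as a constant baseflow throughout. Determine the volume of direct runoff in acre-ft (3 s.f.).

Direct-runoff ordinates (Q − Q_b): 0.0, 2.0, 7.0, 16.0, 23.0, 14.0, 9.0, 5.0, 3.0, 2.0, 0.0 cfs.
ΣQ_DR = 81.00 cfs.
With Δt = 0.5 h = 1800 s, V = ΣQ_DR · Δt = 81.00 × 1800 = 1.46 × 10^5 ft³ = 3.35 acre-ft.

V ≈ 3.35 acre-ft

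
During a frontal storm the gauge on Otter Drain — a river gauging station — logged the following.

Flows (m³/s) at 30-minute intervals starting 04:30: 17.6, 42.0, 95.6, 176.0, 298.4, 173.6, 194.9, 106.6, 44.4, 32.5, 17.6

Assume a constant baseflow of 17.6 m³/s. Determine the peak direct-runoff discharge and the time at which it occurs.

Q_p = 280.8 m³/s at t = 06:30

Subtracting baseflow gives direct-runoff ordinates: 0.0, 24.4, 78.0, 158.4, 280.8, 156.0, 177.3, 89.0, 26.8, 14.9, 0.0 m³/s.
The maximum is 280.8 m³/s, occurring at the reading for t = 06:30.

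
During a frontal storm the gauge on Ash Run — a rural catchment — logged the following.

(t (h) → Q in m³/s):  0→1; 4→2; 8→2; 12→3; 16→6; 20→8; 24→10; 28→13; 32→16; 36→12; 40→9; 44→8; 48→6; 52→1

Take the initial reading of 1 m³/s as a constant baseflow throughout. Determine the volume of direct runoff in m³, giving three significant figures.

V ≈ 1.20 × 10^6 m³

Direct-runoff ordinates (Q − Q_b): 0.0, 1.0, 1.0, 2.0, 5.0, 7.0, 9.0, 12.0, 15.0, 11.0, 8.0, 7.0, 5.0, 0.0 m³/s.
ΣQ_DR = 83.00 m³/s.
With Δt = 4 h = 14400 s, V = ΣQ_DR · Δt = 83.00 × 14400 = 1.20 × 10^6 m³.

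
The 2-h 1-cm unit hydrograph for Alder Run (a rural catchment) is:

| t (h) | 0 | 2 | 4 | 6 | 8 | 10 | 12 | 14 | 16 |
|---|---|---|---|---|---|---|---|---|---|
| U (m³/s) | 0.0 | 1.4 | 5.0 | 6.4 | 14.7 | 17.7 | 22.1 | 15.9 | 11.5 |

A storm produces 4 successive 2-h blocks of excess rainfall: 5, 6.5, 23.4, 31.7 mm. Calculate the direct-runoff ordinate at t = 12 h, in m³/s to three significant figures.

Q ≈ 77.2 m³/s

By discrete convolution, Q_j = Σ (P_i / 10 mm) · U_{j−i}.
At t = 12 h (j=6): Q = (5/10)·22.1 + (6.5/10)·17.7 + (23.4/10)·14.7 + (31.7/10)·6.4 = 77.2 m³/s.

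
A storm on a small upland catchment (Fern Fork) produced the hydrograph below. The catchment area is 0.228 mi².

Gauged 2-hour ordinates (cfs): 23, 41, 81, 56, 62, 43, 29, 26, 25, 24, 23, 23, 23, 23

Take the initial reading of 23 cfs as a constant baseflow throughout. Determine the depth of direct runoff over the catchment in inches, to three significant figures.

d ≈ 2.45 in

Direct runoff: 0.0, 18.0, 58.0, 33.0, 39.0, 20.0, 6.0, 3.0, 2.0, 1.0, 0.0, 0.0, 0.0, 0.0 cfs; ΣQ_DR = 180.0 cfs.
V = ΣQ_DR · Δt = 180.0 × 7200 s = 1.296 × 10^6 ft³.
Over A = 0.228 mi², depth = V / A = 2.45 in.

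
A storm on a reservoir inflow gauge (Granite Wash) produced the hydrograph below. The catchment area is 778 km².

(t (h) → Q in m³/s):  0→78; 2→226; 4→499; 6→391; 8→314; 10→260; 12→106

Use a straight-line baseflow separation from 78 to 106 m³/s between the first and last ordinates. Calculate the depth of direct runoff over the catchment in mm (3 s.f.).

d ≈ 11.4 mm

Direct runoff: 0.00, 143.33, 411.67, 299.00, 217.33, 158.67, 0.00 m³/s; ΣQ_DR = 1230 m³/s.
V = ΣQ_DR · Δt = 1230 × 7200 s = 8.856 × 10^6 m³.
Over A = 778 km², depth = V / A = 11.4 mm.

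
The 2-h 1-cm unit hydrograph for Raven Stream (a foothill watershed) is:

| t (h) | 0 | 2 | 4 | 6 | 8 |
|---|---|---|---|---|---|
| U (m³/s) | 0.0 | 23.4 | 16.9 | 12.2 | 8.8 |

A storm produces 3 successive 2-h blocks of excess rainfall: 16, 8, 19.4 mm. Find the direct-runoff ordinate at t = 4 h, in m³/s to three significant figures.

Q ≈ 45.8 m³/s

By discrete convolution, Q_j = Σ (P_i / 10 mm) · U_{j−i}.
At t = 4 h (j=2): Q = (16/10)·16.9 + (8/10)·23.4 + (19.4/10)·0.0 = 45.8 m³/s.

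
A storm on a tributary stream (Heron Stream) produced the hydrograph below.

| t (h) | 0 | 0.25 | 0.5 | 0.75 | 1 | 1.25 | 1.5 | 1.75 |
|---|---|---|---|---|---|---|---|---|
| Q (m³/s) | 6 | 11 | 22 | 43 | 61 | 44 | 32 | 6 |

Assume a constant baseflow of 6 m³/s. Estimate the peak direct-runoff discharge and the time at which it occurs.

Subtracting baseflow gives direct-runoff ordinates: 0.0, 5.0, 16.0, 37.0, 55.0, 38.0, 26.0, 0.0 m³/s.
The maximum is 55.0 m³/s, occurring at the reading for t = 1 h.

Q_p = 55.0 m³/s at t = 1 h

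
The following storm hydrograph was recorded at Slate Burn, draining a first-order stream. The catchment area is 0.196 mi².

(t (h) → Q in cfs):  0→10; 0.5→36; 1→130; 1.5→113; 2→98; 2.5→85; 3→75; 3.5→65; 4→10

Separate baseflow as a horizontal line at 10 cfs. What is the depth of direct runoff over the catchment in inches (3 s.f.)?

d ≈ 2.10 in

Direct runoff: 0.0, 26.0, 120.0, 103.0, 88.0, 75.0, 65.0, 55.0, 0.0 cfs; ΣQ_DR = 532.0 cfs.
V = ΣQ_DR · Δt = 532.0 × 1800 s = 9.576 × 10^5 ft³.
Over A = 0.196 mi², depth = V / A = 2.10 in.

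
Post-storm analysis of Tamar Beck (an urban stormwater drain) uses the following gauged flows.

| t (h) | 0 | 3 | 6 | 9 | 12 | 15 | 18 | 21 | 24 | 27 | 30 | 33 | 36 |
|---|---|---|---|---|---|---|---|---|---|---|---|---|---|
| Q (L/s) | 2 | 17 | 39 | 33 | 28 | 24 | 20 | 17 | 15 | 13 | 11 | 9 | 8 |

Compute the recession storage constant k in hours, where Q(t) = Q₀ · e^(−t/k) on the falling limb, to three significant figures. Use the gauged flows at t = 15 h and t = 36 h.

k ≈ 19.1 h

On the falling limb, Q drops from 24 to 8 L/s between t = 15 h and t = 36 h (Δt = 21 h).
k = −Δt / ln(Q₂/Q₁) = −21 / ln(8/24) = 19.1 h.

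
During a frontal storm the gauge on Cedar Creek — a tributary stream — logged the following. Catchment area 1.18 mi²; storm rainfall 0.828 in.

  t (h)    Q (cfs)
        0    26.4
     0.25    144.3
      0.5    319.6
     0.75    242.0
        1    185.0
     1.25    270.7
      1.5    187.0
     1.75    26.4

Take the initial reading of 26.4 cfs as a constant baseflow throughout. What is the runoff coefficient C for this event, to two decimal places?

ΣQ_DR = 1190 cfs; V = ΣQ_DR·Δt = 1.071 × 10^6 ft³.
Runoff depth d = V / A = 0.3907 in.
C = d / P = 0.3907 / 0.828 = 0.47.

C ≈ 0.47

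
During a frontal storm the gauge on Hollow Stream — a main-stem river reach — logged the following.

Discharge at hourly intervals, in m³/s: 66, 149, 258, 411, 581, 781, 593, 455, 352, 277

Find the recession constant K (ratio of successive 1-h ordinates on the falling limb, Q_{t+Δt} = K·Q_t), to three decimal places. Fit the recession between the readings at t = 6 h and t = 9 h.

Using the recession-limb readings at t = 6 h and t = 9 h: Q falls from 593 to 277 m³/s over 3 intervals.
K = (Q₂/Q₁)^(1/3) = (277/593)^(1/3) = 0.776.

K ≈ 0.776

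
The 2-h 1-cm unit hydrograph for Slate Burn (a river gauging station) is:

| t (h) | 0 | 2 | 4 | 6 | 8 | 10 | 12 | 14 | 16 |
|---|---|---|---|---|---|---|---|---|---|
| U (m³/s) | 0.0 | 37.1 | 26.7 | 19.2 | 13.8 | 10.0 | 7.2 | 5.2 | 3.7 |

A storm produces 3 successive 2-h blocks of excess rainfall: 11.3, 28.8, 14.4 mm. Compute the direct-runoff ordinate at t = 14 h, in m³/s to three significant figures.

By discrete convolution, Q_j = Σ (P_i / 10 mm) · U_{j−i}.
At t = 14 h (j=7): Q = (11.3/10)·5.2 + (28.8/10)·7.2 + (14.4/10)·10.0 = 41.0 m³/s.

Q ≈ 41.0 m³/s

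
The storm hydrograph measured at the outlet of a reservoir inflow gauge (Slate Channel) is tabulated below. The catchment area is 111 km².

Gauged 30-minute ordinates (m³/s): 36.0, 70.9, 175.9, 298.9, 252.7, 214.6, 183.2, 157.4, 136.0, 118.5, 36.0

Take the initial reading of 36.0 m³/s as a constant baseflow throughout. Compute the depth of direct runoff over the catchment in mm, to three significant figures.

Direct runoff: 0.0, 34.9, 139.9, 262.9, 216.7, 178.6, 147.2, 121.4, 100.0, 82.5, 0.0 m³/s; ΣQ_DR = 1284 m³/s.
V = ΣQ_DR · Δt = 1284 × 1800 s = 2.311 × 10^6 m³.
Over A = 111 km², depth = V / A = 20.8 mm.

d ≈ 20.8 mm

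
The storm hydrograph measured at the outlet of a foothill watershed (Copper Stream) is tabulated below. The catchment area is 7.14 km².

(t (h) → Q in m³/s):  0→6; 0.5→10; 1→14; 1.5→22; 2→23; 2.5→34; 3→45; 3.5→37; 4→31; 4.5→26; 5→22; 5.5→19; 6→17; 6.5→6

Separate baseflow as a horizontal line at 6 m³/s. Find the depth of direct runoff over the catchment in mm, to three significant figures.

d ≈ 57.5 mm

Direct runoff: 0.0, 4.0, 8.0, 16.0, 17.0, 28.0, 39.0, 31.0, 25.0, 20.0, 16.0, 13.0, 11.0, 0.0 m³/s; ΣQ_DR = 228.0 m³/s.
V = ΣQ_DR · Δt = 228.0 × 1800 s = 4.104 × 10^5 m³.
Over A = 7.14 km², depth = V / A = 57.5 mm.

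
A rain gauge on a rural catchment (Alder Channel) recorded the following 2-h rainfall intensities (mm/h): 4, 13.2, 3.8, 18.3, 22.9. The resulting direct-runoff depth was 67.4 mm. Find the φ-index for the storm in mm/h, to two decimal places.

Only the 3 blocks with intensity above φ contribute runoff: 13.2, 18.3, 22.9 mm/h.
Σ(I−φ)·Δt = d  ⇒  (13.2+18.3+22.9 − 3φ)·2 = 67.4
φ = (54.40 − 67.4/2) / 3 = 6.90 mm/h.

φ ≈ 6.90 mm/h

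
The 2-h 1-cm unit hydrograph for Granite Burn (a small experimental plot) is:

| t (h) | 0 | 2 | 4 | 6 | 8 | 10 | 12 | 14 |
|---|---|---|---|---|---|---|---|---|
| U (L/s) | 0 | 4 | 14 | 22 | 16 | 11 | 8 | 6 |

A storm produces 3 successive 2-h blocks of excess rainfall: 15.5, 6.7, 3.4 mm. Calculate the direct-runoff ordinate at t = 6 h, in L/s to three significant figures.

Q ≈ 44.8 L/s

By discrete convolution, Q_j = Σ (P_i / 10 mm) · U_{j−i}.
At t = 6 h (j=3): Q = (15.5/10)·22 + (6.7/10)·14 + (3.4/10)·4 = 44.8 L/s.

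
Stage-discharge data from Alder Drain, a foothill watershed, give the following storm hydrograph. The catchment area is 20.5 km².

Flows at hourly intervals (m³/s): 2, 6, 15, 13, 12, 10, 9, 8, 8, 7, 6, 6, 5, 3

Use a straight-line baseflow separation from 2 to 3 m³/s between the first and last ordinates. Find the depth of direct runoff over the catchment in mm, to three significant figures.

Direct runoff: 0.00, 3.92, 12.85, 10.77, 9.69, 7.62, 6.54, 5.46, 5.38, 4.31, 3.23, 3.15, 2.08, 0.00 m³/s; ΣQ_DR = 75.00 m³/s.
V = ΣQ_DR · Δt = 75.00 × 3600 s = 2.700 × 10^5 m³.
Over A = 20.5 km², depth = V / A = 13.2 mm.

d ≈ 13.2 mm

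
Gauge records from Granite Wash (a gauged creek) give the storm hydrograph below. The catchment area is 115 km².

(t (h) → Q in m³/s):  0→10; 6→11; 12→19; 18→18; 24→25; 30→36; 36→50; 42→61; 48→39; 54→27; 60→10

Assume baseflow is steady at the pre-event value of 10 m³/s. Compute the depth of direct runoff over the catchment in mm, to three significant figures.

Direct runoff: 0.0, 1.0, 9.0, 8.0, 15.0, 26.0, 40.0, 51.0, 29.0, 17.0, 0.0 m³/s; ΣQ_DR = 196.0 m³/s.
V = ΣQ_DR · Δt = 196.0 × 21600 s = 4.234 × 10^6 m³.
Over A = 115 km², depth = V / A = 36.8 mm.

d ≈ 36.8 mm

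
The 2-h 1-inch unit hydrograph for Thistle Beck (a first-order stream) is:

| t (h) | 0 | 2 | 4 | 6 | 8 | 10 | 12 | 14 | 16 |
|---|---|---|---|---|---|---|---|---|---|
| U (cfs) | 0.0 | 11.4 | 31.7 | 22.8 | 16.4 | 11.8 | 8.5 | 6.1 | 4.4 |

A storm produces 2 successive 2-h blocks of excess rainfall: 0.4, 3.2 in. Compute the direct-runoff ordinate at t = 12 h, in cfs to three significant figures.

By discrete convolution, Q_j = Σ (P_i / 1 in) · U_{j−i}.
At t = 12 h (j=6): Q = (0.4/1)·8.5 + (3.2/1)·11.8 = 41.2 cfs.

Q ≈ 41.2 cfs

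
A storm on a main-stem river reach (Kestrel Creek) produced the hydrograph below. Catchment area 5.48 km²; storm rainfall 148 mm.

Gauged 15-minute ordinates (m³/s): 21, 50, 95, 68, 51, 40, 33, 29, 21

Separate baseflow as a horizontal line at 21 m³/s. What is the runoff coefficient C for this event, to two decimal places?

ΣQ_DR = 219.0 m³/s; V = ΣQ_DR·Δt = 1.971 × 10^5 m³.
Runoff depth d = V / A = 35.97 mm.
C = d / P = 35.97 / 148 = 0.24.

C ≈ 0.24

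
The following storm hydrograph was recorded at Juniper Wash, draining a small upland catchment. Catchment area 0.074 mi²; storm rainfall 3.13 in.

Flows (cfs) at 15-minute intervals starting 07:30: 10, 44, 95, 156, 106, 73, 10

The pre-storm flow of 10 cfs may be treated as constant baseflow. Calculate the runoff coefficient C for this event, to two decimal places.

ΣQ_DR = 424.0 cfs; V = ΣQ_DR·Δt = 3.816 × 10^5 ft³.
Runoff depth d = V / A = 2.220 in.
C = d / P = 2.220 / 3.13 = 0.71.

C ≈ 0.71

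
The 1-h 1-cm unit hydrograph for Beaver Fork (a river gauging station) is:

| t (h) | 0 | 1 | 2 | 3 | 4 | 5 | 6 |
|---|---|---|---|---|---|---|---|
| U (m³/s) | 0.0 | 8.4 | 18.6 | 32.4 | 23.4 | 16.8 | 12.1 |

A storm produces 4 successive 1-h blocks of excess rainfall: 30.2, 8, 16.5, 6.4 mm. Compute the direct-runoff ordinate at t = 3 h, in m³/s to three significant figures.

Q ≈ 127 m³/s

By discrete convolution, Q_j = Σ (P_i / 10 mm) · U_{j−i}.
At t = 3 h (j=3): Q = (30.2/10)·32.4 + (8/10)·18.6 + (16.5/10)·8.4 + (6.4/10)·0.0 = 127 m³/s.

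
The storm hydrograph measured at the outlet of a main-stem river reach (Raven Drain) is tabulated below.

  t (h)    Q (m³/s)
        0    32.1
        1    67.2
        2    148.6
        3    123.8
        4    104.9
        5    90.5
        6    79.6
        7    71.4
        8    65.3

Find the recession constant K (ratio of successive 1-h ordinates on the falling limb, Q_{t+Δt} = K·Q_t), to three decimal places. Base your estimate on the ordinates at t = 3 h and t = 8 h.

K ≈ 0.880

Using the recession-limb readings at t = 3 h and t = 8 h: Q falls from 123.8 to 65.3 m³/s over 5 intervals.
K = (Q₂/Q₁)^(1/5) = (65.3/123.8)^(1/5) = 0.880.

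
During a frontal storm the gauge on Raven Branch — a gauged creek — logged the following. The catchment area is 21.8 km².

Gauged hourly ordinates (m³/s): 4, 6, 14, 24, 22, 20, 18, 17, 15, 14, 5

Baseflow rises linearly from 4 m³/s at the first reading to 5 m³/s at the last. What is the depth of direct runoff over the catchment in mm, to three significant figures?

Direct runoff: 0.00, 1.90, 9.80, 19.70, 17.60, 15.50, 13.40, 12.30, 10.20, 9.10, 0.00 m³/s; ΣQ_DR = 109.5 m³/s.
V = ΣQ_DR · Δt = 109.5 × 3600 s = 3.942 × 10^5 m³.
Over A = 21.8 km², depth = V / A = 18.1 mm.

d ≈ 18.1 mm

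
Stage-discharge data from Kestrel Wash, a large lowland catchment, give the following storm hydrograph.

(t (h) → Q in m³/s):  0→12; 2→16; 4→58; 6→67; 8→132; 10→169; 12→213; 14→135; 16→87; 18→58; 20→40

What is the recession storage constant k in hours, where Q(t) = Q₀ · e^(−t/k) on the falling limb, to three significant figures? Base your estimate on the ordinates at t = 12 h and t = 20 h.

On the falling limb, Q drops from 213 to 40 m³/s between t = 12 h and t = 20 h (Δt = 8 h).
k = −Δt / ln(Q₂/Q₁) = −8 / ln(40/213) = 4.78 h.

k ≈ 4.78 h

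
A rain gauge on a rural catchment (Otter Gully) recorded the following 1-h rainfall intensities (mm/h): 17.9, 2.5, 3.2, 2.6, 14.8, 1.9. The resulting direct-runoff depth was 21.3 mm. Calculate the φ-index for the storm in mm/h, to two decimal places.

Only the 2 blocks with intensity above φ contribute runoff: 17.9, 14.8 mm/h.
Σ(I−φ)·Δt = d  ⇒  (17.9+14.8 − 2φ)·1 = 21.3
φ = (32.70 − 21.3/1) / 2 = 5.70 mm/h.

φ ≈ 5.70 mm/h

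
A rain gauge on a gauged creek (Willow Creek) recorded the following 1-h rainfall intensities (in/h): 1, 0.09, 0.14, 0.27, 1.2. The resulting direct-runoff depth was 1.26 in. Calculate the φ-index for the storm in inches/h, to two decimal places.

Only the 2 blocks with intensity above φ contribute runoff: 1, 1.2 in/h.
Σ(I−φ)·Δt = d  ⇒  (1+1.2 − 2φ)·1 = 1.26
φ = (2.200 − 1.26/1) / 2 = 0.47 in/h.

φ ≈ 0.47 in/h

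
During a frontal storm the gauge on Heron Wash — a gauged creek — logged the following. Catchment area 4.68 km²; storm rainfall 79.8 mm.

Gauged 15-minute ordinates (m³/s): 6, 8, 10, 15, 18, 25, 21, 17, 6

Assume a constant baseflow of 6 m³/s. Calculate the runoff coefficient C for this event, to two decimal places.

ΣQ_DR = 72.00 m³/s; V = ΣQ_DR·Δt = 64800 m³.
Runoff depth d = V / A = 13.85 mm.
C = d / P = 13.85 / 79.8 = 0.17.

C ≈ 0.17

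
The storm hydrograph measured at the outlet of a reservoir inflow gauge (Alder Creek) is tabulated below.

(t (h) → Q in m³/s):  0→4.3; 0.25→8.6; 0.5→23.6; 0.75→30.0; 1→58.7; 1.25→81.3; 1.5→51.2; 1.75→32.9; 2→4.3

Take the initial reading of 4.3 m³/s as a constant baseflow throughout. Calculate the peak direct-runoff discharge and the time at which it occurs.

Q_p = 77.0 m³/s at t = 1.25 h

Subtracting baseflow gives direct-runoff ordinates: 0.0, 4.3, 19.3, 25.7, 54.4, 77.0, 46.9, 28.6, 0.0 m³/s.
The maximum is 77.0 m³/s, occurring at the reading for t = 1.25 h.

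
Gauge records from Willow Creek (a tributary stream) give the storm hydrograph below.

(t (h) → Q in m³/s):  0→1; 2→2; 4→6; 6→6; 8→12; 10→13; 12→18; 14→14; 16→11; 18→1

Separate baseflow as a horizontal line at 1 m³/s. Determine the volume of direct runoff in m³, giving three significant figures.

Direct-runoff ordinates (Q − Q_b): 0.0, 1.0, 5.0, 5.0, 11.0, 12.0, 17.0, 13.0, 10.0, 0.0 m³/s.
ΣQ_DR = 74.00 m³/s.
With Δt = 2 h = 7200 s, V = ΣQ_DR · Δt = 74.00 × 7200 = 5.33 × 10^5 m³.

V ≈ 5.33 × 10^5 m³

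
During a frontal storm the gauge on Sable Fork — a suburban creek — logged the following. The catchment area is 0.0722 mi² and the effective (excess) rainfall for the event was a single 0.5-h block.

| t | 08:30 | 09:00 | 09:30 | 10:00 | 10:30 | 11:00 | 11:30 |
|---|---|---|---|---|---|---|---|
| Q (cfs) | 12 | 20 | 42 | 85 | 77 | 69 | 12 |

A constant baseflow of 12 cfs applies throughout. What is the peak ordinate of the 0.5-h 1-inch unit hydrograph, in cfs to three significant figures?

U_p ≈ 29.2 cfs

Direct runoff: 0.0, 8.0, 30.0, 73.0, 65.0, 57.0, 0.0 cfs; ΣQ_DR = 233.0 cfs, peak = 73.0 cfs.
Runoff depth d = ΣQ_DR·Δt / A = 233.0 × 1800 / (0.0722 mi²) = 2.500 in.
The 1-inch UH is the DRH scaled by (1 in)/d, so U_p = 73.0 × 1/2.500 = 29.2 cfs.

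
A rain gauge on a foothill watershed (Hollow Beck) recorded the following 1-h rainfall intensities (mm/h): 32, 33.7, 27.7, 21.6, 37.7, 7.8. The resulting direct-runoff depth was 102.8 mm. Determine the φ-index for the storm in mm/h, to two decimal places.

φ ≈ 9.98 mm/h

Only the 5 blocks with intensity above φ contribute runoff: 32, 33.7, 27.7, 21.6, 37.7 mm/h.
Σ(I−φ)·Δt = d  ⇒  (32+33.7+27.7+21.6+37.7 − 5φ)·1 = 102.8
φ = (152.7 − 102.8/1) / 5 = 9.98 mm/h.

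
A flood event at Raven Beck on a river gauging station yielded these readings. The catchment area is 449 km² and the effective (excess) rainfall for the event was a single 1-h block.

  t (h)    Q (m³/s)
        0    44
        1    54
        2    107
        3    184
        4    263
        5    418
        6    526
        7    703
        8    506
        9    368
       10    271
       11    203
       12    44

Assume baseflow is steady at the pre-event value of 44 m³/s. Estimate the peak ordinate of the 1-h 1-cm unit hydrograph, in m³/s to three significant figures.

U_p ≈ 264 m³/s

Direct runoff: 0.0, 10.0, 63.0, 140.0, 219.0, 374.0, 482.0, 659.0, 462.0, 324.0, 227.0, 159.0, 0.0 m³/s; ΣQ_DR = 3119 m³/s, peak = 659.0 m³/s.
Runoff depth d = ΣQ_DR·Δt / A = 3119 × 3600 / (449 km²) = 25.01 mm.
The 1-cm UH is the DRH scaled by (10 mm)/d, so U_p = 659.0 × 10/25.01 = 264 m³/s.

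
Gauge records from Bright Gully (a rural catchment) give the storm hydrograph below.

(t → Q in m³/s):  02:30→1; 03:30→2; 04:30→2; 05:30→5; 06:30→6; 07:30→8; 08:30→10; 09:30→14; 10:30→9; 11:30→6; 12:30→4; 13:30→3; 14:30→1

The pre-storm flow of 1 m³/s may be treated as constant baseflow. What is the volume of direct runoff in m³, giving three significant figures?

V ≈ 2.09 × 10^5 m³

Direct-runoff ordinates (Q − Q_b): 0.0, 1.0, 1.0, 4.0, 5.0, 7.0, 9.0, 13.0, 8.0, 5.0, 3.0, 2.0, 0.0 m³/s.
ΣQ_DR = 58.00 m³/s.
With Δt = 1 h = 3600 s, V = ΣQ_DR · Δt = 58.00 × 3600 = 2.09 × 10^5 m³.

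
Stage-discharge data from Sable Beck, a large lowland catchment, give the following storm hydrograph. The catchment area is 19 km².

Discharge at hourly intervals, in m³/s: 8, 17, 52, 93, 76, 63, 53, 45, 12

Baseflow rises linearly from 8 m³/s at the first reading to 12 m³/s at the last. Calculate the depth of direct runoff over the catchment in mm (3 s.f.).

d ≈ 62.3 mm

Direct runoff: 0.00, 8.50, 43.00, 83.50, 66.00, 52.50, 42.00, 33.50, 0.00 m³/s; ΣQ_DR = 329.0 m³/s.
V = ΣQ_DR · Δt = 329.0 × 3600 s = 1.184 × 10^6 m³.
Over A = 19 km², depth = V / A = 62.3 mm.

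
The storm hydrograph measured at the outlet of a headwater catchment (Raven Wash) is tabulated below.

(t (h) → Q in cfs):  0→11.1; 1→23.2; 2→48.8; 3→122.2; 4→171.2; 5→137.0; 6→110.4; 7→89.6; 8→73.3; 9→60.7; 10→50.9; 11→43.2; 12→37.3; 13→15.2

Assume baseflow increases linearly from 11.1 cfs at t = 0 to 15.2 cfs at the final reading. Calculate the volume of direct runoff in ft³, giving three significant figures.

V ≈ 2.92 × 10^6 ft³

Direct-runoff ordinates (Q − Q_b): 0.00, 11.78, 37.07, 110.15, 158.84, 124.32, 97.41, 76.29, 59.68, 46.76, 36.65, 28.63, 22.42, 0.00 cfs.
ΣQ_DR = 810.0 cfs.
With Δt = 1 h = 3600 s, V = ΣQ_DR · Δt = 810.0 × 3600 = 2.92 × 10^6 ft³.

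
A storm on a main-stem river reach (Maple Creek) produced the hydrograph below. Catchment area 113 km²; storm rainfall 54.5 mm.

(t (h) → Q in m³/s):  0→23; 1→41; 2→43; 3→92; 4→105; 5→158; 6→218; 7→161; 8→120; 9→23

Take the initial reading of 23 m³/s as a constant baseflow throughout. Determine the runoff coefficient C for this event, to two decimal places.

C ≈ 0.44

ΣQ_DR = 754.0 m³/s; V = ΣQ_DR·Δt = 2.714 × 10^6 m³.
Runoff depth d = V / A = 24.02 mm.
C = d / P = 24.02 / 54.5 = 0.44.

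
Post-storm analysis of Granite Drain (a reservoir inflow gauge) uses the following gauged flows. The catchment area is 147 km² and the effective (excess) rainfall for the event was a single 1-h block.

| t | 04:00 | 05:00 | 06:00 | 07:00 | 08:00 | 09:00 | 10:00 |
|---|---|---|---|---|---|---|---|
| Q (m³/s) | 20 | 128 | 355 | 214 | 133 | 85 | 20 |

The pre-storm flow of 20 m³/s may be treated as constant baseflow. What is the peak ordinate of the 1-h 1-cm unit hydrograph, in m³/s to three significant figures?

Direct runoff: 0.0, 108.0, 335.0, 194.0, 113.0, 65.0, 0.0 m³/s; ΣQ_DR = 815.0 m³/s, peak = 335.0 m³/s.
Runoff depth d = ΣQ_DR·Δt / A = 815.0 × 3600 / (147 km²) = 19.96 mm.
The 1-cm UH is the DRH scaled by (10 mm)/d, so U_p = 335.0 × 10/19.96 = 168 m³/s.

U_p ≈ 168 m³/s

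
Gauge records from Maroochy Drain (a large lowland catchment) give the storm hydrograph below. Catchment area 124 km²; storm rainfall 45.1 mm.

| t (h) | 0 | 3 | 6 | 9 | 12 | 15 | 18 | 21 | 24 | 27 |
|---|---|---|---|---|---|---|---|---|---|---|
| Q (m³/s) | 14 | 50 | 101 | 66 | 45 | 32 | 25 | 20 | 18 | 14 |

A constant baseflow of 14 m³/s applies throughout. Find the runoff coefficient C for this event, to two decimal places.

C ≈ 0.47

ΣQ_DR = 245.0 m³/s; V = ΣQ_DR·Δt = 2.646 × 10^6 m³.
Runoff depth d = V / A = 21.34 mm.
C = d / P = 21.34 / 45.1 = 0.47.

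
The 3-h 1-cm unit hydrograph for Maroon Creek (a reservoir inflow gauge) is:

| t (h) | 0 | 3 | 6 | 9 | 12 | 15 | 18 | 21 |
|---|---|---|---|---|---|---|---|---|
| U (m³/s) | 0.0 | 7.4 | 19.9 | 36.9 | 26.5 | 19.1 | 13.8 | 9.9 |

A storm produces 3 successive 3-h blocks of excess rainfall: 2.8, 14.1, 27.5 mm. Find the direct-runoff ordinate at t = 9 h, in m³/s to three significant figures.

Q ≈ 58.7 m³/s

By discrete convolution, Q_j = Σ (P_i / 10 mm) · U_{j−i}.
At t = 9 h (j=3): Q = (2.8/10)·36.9 + (14.1/10)·19.9 + (27.5/10)·7.4 = 58.7 m³/s.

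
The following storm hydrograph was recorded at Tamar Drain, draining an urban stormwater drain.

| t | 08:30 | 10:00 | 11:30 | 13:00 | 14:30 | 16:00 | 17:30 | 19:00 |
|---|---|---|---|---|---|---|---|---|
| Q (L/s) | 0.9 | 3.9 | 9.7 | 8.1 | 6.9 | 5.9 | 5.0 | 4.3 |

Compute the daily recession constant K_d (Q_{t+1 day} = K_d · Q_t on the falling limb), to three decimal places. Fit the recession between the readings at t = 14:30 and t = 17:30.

K_d ≈ 0.076

Between t = 14:30 and t = 17:30 the flow falls from 6.9 to 5.0 L/s over 2×1.5 h = 3 h.
Per-interval ratio K = (5.0/6.9)^(1/2) = 0.8513; K_d = K^(24/1.5) = 0.076.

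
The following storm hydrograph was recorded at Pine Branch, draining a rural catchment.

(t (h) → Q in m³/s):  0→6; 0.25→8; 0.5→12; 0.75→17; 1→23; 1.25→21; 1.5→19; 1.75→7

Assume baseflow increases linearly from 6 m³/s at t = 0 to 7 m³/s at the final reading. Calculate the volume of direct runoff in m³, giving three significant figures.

Direct-runoff ordinates (Q − Q_b): 0.00, 1.86, 5.71, 10.57, 16.43, 14.29, 12.14, 0.00 m³/s.
ΣQ_DR = 61.00 m³/s.
With Δt = 0.25 h = 900 s, V = ΣQ_DR · Δt = 61.00 × 900 = 54900 m³.

V ≈ 54900 m³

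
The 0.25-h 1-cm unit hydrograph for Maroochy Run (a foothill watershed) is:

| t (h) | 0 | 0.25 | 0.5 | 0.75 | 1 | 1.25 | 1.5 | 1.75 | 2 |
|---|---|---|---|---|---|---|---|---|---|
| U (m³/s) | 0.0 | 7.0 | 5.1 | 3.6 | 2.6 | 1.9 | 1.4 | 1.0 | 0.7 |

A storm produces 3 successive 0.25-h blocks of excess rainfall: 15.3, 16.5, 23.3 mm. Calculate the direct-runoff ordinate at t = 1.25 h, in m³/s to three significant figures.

By discrete convolution, Q_j = Σ (P_i / 10 mm) · U_{j−i}.
At t = 1.25 h (j=5): Q = (15.3/10)·1.9 + (16.5/10)·2.6 + (23.3/10)·3.6 = 15.6 m³/s.

Q ≈ 15.6 m³/s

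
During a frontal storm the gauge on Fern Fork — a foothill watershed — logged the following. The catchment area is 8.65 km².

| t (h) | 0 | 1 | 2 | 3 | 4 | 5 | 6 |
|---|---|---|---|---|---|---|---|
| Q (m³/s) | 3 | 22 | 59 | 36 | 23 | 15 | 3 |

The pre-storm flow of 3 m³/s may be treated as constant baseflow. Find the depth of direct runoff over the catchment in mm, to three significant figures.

d ≈ 58.3 mm

Direct runoff: 0.0, 19.0, 56.0, 33.0, 20.0, 12.0, 0.0 m³/s; ΣQ_DR = 140.0 m³/s.
V = ΣQ_DR · Δt = 140.0 × 3600 s = 5.040 × 10^5 m³.
Over A = 8.65 km², depth = V / A = 58.3 mm.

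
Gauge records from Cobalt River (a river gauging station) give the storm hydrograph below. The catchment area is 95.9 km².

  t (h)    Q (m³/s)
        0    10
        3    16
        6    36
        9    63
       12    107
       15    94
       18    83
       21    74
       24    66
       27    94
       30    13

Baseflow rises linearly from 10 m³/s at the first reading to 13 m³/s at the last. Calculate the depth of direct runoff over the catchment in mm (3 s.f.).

d ≈ 59.6 mm

Direct runoff: 0.00, 5.70, 25.40, 52.10, 95.80, 82.50, 71.20, 61.90, 53.60, 81.30, 0.00 m³/s; ΣQ_DR = 529.5 m³/s.
V = ΣQ_DR · Δt = 529.5 × 10800 s = 5.719 × 10^6 m³.
Over A = 95.9 km², depth = V / A = 59.6 mm.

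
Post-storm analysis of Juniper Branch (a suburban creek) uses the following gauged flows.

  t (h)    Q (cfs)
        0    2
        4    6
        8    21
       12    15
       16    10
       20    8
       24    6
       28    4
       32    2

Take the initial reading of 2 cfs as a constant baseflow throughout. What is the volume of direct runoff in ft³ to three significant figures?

Direct-runoff ordinates (Q − Q_b): 0.0, 4.0, 19.0, 13.0, 8.0, 6.0, 4.0, 2.0, 0.0 cfs.
ΣQ_DR = 56.00 cfs.
With Δt = 4 h = 14400 s, V = ΣQ_DR · Δt = 56.00 × 14400 = 8.06 × 10^5 ft³.

V ≈ 8.06 × 10^5 ft³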